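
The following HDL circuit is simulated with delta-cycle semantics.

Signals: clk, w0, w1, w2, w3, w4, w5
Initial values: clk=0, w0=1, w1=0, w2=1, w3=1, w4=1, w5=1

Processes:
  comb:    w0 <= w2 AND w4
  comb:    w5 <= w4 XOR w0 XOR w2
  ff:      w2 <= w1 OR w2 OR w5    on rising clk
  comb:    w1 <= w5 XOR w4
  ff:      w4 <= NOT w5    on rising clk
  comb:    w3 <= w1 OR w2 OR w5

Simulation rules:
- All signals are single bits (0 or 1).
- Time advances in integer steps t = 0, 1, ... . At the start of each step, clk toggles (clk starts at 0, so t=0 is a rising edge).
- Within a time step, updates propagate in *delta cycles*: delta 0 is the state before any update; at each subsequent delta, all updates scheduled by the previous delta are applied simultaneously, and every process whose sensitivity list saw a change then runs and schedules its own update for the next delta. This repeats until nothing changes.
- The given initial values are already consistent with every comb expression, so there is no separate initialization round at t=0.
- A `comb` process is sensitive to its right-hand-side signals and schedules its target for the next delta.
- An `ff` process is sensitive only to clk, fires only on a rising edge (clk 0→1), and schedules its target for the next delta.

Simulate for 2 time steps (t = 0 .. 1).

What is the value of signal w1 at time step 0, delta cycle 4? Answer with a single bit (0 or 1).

0

[bits: w0,w5,w2,clk,w1,w3,w4]
t=0: Δ0=1110011 Δ1=1111011 Δ2=1111010 Δ3=0011110 Δ4=0111010 Δ5=0111110 | 5Δ
t=1: Δ0=0111110 Δ1=0110110 | 1Δ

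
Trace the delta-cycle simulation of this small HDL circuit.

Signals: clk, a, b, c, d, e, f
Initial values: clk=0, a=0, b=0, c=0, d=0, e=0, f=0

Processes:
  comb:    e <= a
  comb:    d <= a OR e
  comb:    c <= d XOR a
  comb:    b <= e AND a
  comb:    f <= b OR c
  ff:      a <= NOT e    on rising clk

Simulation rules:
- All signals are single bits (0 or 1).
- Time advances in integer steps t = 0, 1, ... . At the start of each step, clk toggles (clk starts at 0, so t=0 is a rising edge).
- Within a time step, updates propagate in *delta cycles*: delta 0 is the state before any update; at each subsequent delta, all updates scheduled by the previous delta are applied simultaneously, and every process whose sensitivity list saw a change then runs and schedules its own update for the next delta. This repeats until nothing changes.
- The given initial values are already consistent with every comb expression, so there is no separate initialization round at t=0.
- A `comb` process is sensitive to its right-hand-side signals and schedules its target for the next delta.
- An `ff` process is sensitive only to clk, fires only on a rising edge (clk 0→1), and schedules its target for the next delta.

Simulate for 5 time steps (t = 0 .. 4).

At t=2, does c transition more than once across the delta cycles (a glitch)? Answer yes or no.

t=0 Δ0: a=0 b=0 f=0 c=0 clk=0 d=0 e=0
  Δ1: clk:0→1
  Δ2: a:0→1
  Δ3: c:0→1, d:0→1, e:0→1
  Δ4: b:0→1, f:0→1, c:1→0
  (4Δ to stable)
t=1 Δ0: a=1 b=1 f=1 c=0 clk=1 d=1 e=1
  Δ1: clk:1→0
  (1Δ to stable)
t=2 Δ0: a=1 b=1 f=1 c=0 clk=0 d=1 e=1
  Δ1: clk:0→1
  Δ2: a:1→0
  Δ3: b:1→0, c:0→1, e:1→0
  Δ4: d:1→0
  Δ5: c:1→0
  Δ6: f:1→0
  (6Δ to stable)
t=3 Δ0: a=0 b=0 f=0 c=0 clk=1 d=0 e=0
  Δ1: clk:1→0
  (1Δ to stable)
t=4 Δ0: a=0 b=0 f=0 c=0 clk=0 d=0 e=0
  Δ1: clk:0→1
  Δ2: a:0→1
  Δ3: c:0→1, d:0→1, e:0→1
  Δ4: b:0→1, f:0→1, c:1→0
  (4Δ to stable)

yes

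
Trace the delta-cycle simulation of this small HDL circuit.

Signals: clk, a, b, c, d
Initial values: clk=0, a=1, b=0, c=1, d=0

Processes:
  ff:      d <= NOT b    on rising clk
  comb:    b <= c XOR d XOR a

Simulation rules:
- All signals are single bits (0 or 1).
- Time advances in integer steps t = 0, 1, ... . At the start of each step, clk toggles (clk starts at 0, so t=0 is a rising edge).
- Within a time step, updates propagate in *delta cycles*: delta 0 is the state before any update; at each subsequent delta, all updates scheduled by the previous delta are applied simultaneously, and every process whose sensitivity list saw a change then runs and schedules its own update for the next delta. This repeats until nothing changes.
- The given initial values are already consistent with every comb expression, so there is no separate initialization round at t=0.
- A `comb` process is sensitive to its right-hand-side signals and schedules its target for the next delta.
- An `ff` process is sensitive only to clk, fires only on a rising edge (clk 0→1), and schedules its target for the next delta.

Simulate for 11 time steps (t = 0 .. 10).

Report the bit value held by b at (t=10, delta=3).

t0.Δ0 b=0 clk=0 d=0 c=1 a=1
t0.Δ1 b=0 clk=1 d=0 c=1 a=1
t0.Δ2 b=0 clk=1 d=1 c=1 a=1
t0.Δ3 b=1 clk=1 d=1 c=1 a=1
t1.Δ0 b=1 clk=1 d=1 c=1 a=1
t1.Δ1 b=1 clk=0 d=1 c=1 a=1
t2.Δ0 b=1 clk=0 d=1 c=1 a=1
t2.Δ1 b=1 clk=1 d=1 c=1 a=1
t2.Δ2 b=1 clk=1 d=0 c=1 a=1
t2.Δ3 b=0 clk=1 d=0 c=1 a=1
t3.Δ0 b=0 clk=1 d=0 c=1 a=1
t3.Δ1 b=0 clk=0 d=0 c=1 a=1
t4.Δ0 b=0 clk=0 d=0 c=1 a=1
t4.Δ1 b=0 clk=1 d=0 c=1 a=1
t4.Δ2 b=0 clk=1 d=1 c=1 a=1
t4.Δ3 b=1 clk=1 d=1 c=1 a=1
t5.Δ0 b=1 clk=1 d=1 c=1 a=1
t5.Δ1 b=1 clk=0 d=1 c=1 a=1
t6.Δ0 b=1 clk=0 d=1 c=1 a=1
t6.Δ1 b=1 clk=1 d=1 c=1 a=1
t6.Δ2 b=1 clk=1 d=0 c=1 a=1
t6.Δ3 b=0 clk=1 d=0 c=1 a=1
t7.Δ0 b=0 clk=1 d=0 c=1 a=1
t7.Δ1 b=0 clk=0 d=0 c=1 a=1
t8.Δ0 b=0 clk=0 d=0 c=1 a=1
t8.Δ1 b=0 clk=1 d=0 c=1 a=1
t8.Δ2 b=0 clk=1 d=1 c=1 a=1
t8.Δ3 b=1 clk=1 d=1 c=1 a=1
t9.Δ0 b=1 clk=1 d=1 c=1 a=1
t9.Δ1 b=1 clk=0 d=1 c=1 a=1
t10.Δ0 b=1 clk=0 d=1 c=1 a=1
t10.Δ1 b=1 clk=1 d=1 c=1 a=1
t10.Δ2 b=1 clk=1 d=0 c=1 a=1
t10.Δ3 b=0 clk=1 d=0 c=1 a=1

0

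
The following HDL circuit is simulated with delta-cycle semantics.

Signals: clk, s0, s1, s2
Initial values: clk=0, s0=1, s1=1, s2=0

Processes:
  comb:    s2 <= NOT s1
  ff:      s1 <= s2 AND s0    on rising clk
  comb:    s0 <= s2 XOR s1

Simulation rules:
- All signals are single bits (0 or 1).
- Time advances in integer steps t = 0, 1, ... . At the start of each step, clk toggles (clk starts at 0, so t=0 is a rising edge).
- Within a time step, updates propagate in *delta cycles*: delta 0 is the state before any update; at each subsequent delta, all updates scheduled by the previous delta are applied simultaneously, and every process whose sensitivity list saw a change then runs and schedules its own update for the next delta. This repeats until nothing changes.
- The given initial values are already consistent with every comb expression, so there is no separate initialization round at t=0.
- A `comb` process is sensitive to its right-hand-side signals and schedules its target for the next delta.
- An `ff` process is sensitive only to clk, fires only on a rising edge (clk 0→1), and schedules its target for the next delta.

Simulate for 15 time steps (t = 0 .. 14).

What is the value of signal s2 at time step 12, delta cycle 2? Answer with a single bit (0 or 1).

0

[bits: s0,s1,s2,clk]
t=0: Δ0=1100 Δ1=1101 Δ2=1001 Δ3=0011 Δ4=1011 | 4Δ
t=1: Δ0=1011 Δ1=1010 | 1Δ
t=2: Δ0=1010 Δ1=1011 Δ2=1111 Δ3=0101 Δ4=1101 | 4Δ
t=3: Δ0=1101 Δ1=1100 | 1Δ
t=4: Δ0=1100 Δ1=1101 Δ2=1001 Δ3=0011 Δ4=1011 | 4Δ
t=5: Δ0=1011 Δ1=1010 | 1Δ
t=6: Δ0=1010 Δ1=1011 Δ2=1111 Δ3=0101 Δ4=1101 | 4Δ
t=7: Δ0=1101 Δ1=1100 | 1Δ
t=8: Δ0=1100 Δ1=1101 Δ2=1001 Δ3=0011 Δ4=1011 | 4Δ
t=9: Δ0=1011 Δ1=1010 | 1Δ
t=10: Δ0=1010 Δ1=1011 Δ2=1111 Δ3=0101 Δ4=1101 | 4Δ
t=11: Δ0=1101 Δ1=1100 | 1Δ
t=12: Δ0=1100 Δ1=1101 Δ2=1001 Δ3=0011 Δ4=1011 | 4Δ
t=13: Δ0=1011 Δ1=1010 | 1Δ
t=14: Δ0=1010 Δ1=1011 Δ2=1111 Δ3=0101 Δ4=1101 | 4Δ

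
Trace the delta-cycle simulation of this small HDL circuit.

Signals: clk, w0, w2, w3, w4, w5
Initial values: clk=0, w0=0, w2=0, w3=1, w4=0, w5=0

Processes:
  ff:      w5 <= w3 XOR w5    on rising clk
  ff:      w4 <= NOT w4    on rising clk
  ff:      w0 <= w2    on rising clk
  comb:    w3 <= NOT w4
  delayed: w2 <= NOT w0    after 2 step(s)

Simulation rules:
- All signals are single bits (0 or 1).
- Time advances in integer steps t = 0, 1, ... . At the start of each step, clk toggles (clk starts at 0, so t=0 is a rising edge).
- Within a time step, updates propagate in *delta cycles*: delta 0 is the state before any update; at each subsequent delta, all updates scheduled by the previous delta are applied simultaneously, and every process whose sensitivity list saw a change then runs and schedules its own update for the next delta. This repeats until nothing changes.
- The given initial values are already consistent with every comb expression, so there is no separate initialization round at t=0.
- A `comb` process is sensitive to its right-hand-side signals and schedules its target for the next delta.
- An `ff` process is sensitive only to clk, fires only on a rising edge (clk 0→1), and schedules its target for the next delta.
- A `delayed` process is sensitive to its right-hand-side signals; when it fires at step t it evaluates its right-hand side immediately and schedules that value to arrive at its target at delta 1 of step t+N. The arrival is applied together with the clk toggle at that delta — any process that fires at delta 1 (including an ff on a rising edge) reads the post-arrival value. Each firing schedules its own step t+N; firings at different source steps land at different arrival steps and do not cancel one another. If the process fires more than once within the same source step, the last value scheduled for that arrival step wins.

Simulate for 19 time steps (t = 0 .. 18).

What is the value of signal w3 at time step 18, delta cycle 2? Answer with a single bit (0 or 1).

[bits: w2,clk,w5,w3,w0,w4]
t=0: Δ0=000100 Δ1=010100 Δ2=011101 Δ3=011001 | 3Δ
t=1: Δ0=011001 Δ1=001001 | 1Δ
t=2: Δ0=001001 Δ1=011001 Δ2=011000 Δ3=011100 | 3Δ
t=3: Δ0=011100 Δ1=001100 | 1Δ
t=4: Δ0=001100 Δ1=011100 Δ2=010101 Δ3=010001 | 3Δ
t=5: Δ0=010001 Δ1=000001 | 1Δ
t=6: Δ0=000001 Δ1=010001 Δ2=010000 Δ3=010100 | 3Δ
t=7: Δ0=010100 Δ1=000100 | 1Δ
t=8: Δ0=000100 Δ1=010100 Δ2=011101 Δ3=011001 | 3Δ
t=9: Δ0=011001 Δ1=001001 | 1Δ
t=10: Δ0=001001 Δ1=011001 Δ2=011000 Δ3=011100 | 3Δ
t=11: Δ0=011100 Δ1=001100 | 1Δ
t=12: Δ0=001100 Δ1=011100 Δ2=010101 Δ3=010001 | 3Δ
t=13: Δ0=010001 Δ1=000001 | 1Δ
t=14: Δ0=000001 Δ1=010001 Δ2=010000 Δ3=010100 | 3Δ
t=15: Δ0=010100 Δ1=000100 | 1Δ
t=16: Δ0=000100 Δ1=010100 Δ2=011101 Δ3=011001 | 3Δ
t=17: Δ0=011001 Δ1=001001 | 1Δ
t=18: Δ0=001001 Δ1=011001 Δ2=011000 Δ3=011100 | 3Δ

0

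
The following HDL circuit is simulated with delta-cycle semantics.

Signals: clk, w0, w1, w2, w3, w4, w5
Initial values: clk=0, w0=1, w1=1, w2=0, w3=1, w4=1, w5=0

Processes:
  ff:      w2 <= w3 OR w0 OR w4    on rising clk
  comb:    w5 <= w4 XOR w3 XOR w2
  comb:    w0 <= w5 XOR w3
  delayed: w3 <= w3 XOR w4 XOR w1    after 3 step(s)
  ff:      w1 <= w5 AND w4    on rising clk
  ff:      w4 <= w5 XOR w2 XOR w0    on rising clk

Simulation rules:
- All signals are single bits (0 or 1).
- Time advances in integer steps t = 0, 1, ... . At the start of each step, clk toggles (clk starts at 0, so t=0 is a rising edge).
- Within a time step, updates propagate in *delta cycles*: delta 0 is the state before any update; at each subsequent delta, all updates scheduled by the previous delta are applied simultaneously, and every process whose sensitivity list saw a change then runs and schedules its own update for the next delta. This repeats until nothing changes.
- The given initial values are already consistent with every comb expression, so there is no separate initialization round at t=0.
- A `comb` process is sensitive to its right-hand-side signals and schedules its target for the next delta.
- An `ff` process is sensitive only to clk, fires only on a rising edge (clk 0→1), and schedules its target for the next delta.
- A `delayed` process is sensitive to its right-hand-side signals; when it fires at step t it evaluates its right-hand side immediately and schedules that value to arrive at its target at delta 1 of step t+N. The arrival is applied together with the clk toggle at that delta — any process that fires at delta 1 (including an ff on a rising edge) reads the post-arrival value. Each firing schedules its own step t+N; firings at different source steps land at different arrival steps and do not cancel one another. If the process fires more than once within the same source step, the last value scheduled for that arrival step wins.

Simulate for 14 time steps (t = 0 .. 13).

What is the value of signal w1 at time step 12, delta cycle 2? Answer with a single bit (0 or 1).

0

t0.Δ0 w2=0 w4=1 w0=1 w1=1 clk=0 w3=1 w5=0
t0.Δ1 w2=0 w4=1 w0=1 w1=1 clk=1 w3=1 w5=0
t0.Δ2 w2=1 w4=1 w0=1 w1=0 clk=1 w3=1 w5=0
t0.Δ3 w2=1 w4=1 w0=1 w1=0 clk=1 w3=1 w5=1
t0.Δ4 w2=1 w4=1 w0=0 w1=0 clk=1 w3=1 w5=1
t1.Δ0 w2=1 w4=1 w0=0 w1=0 clk=1 w3=1 w5=1
t1.Δ1 w2=1 w4=1 w0=0 w1=0 clk=0 w3=1 w5=1
t2.Δ0 w2=1 w4=1 w0=0 w1=0 clk=0 w3=1 w5=1
t2.Δ1 w2=1 w4=1 w0=0 w1=0 clk=1 w3=1 w5=1
t2.Δ2 w2=1 w4=0 w0=0 w1=1 clk=1 w3=1 w5=1
t2.Δ3 w2=1 w4=0 w0=0 w1=1 clk=1 w3=1 w5=0
t2.Δ4 w2=1 w4=0 w0=1 w1=1 clk=1 w3=1 w5=0
t3.Δ0 w2=1 w4=0 w0=1 w1=1 clk=1 w3=1 w5=0
t3.Δ1 w2=1 w4=0 w0=1 w1=1 clk=0 w3=0 w5=0
t3.Δ2 w2=1 w4=0 w0=0 w1=1 clk=0 w3=0 w5=1
t3.Δ3 w2=1 w4=0 w0=1 w1=1 clk=0 w3=0 w5=1
t4.Δ0 w2=1 w4=0 w0=1 w1=1 clk=0 w3=0 w5=1
t4.Δ1 w2=1 w4=0 w0=1 w1=1 clk=1 w3=0 w5=1
t4.Δ2 w2=1 w4=1 w0=1 w1=0 clk=1 w3=0 w5=1
t4.Δ3 w2=1 w4=1 w0=1 w1=0 clk=1 w3=0 w5=0
t4.Δ4 w2=1 w4=1 w0=0 w1=0 clk=1 w3=0 w5=0
t5.Δ0 w2=1 w4=1 w0=0 w1=0 clk=1 w3=0 w5=0
t5.Δ1 w2=1 w4=1 w0=0 w1=0 clk=0 w3=0 w5=0
t6.Δ0 w2=1 w4=1 w0=0 w1=0 clk=0 w3=0 w5=0
t6.Δ1 w2=1 w4=1 w0=0 w1=0 clk=1 w3=1 w5=0
t6.Δ2 w2=1 w4=1 w0=1 w1=0 clk=1 w3=1 w5=1
t6.Δ3 w2=1 w4=1 w0=0 w1=0 clk=1 w3=1 w5=1
t7.Δ0 w2=1 w4=1 w0=0 w1=0 clk=1 w3=1 w5=1
t7.Δ1 w2=1 w4=1 w0=0 w1=0 clk=0 w3=1 w5=1
t8.Δ0 w2=1 w4=1 w0=0 w1=0 clk=0 w3=1 w5=1
t8.Δ1 w2=1 w4=1 w0=0 w1=0 clk=1 w3=1 w5=1
t8.Δ2 w2=1 w4=0 w0=0 w1=1 clk=1 w3=1 w5=1
t8.Δ3 w2=1 w4=0 w0=0 w1=1 clk=1 w3=1 w5=0
t8.Δ4 w2=1 w4=0 w0=1 w1=1 clk=1 w3=1 w5=0
t9.Δ0 w2=1 w4=0 w0=1 w1=1 clk=1 w3=1 w5=0
t9.Δ1 w2=1 w4=0 w0=1 w1=1 clk=0 w3=0 w5=0
t9.Δ2 w2=1 w4=0 w0=0 w1=1 clk=0 w3=0 w5=1
t9.Δ3 w2=1 w4=0 w0=1 w1=1 clk=0 w3=0 w5=1
t10.Δ0 w2=1 w4=0 w0=1 w1=1 clk=0 w3=0 w5=1
t10.Δ1 w2=1 w4=0 w0=1 w1=1 clk=1 w3=0 w5=1
t10.Δ2 w2=1 w4=1 w0=1 w1=0 clk=1 w3=0 w5=1
t10.Δ3 w2=1 w4=1 w0=1 w1=0 clk=1 w3=0 w5=0
t10.Δ4 w2=1 w4=1 w0=0 w1=0 clk=1 w3=0 w5=0
t11.Δ0 w2=1 w4=1 w0=0 w1=0 clk=1 w3=0 w5=0
t11.Δ1 w2=1 w4=1 w0=0 w1=0 clk=0 w3=0 w5=0
t12.Δ0 w2=1 w4=1 w0=0 w1=0 clk=0 w3=0 w5=0
t12.Δ1 w2=1 w4=1 w0=0 w1=0 clk=1 w3=1 w5=0
t12.Δ2 w2=1 w4=1 w0=1 w1=0 clk=1 w3=1 w5=1
t12.Δ3 w2=1 w4=1 w0=0 w1=0 clk=1 w3=1 w5=1
t13.Δ0 w2=1 w4=1 w0=0 w1=0 clk=1 w3=1 w5=1
t13.Δ1 w2=1 w4=1 w0=0 w1=0 clk=0 w3=1 w5=1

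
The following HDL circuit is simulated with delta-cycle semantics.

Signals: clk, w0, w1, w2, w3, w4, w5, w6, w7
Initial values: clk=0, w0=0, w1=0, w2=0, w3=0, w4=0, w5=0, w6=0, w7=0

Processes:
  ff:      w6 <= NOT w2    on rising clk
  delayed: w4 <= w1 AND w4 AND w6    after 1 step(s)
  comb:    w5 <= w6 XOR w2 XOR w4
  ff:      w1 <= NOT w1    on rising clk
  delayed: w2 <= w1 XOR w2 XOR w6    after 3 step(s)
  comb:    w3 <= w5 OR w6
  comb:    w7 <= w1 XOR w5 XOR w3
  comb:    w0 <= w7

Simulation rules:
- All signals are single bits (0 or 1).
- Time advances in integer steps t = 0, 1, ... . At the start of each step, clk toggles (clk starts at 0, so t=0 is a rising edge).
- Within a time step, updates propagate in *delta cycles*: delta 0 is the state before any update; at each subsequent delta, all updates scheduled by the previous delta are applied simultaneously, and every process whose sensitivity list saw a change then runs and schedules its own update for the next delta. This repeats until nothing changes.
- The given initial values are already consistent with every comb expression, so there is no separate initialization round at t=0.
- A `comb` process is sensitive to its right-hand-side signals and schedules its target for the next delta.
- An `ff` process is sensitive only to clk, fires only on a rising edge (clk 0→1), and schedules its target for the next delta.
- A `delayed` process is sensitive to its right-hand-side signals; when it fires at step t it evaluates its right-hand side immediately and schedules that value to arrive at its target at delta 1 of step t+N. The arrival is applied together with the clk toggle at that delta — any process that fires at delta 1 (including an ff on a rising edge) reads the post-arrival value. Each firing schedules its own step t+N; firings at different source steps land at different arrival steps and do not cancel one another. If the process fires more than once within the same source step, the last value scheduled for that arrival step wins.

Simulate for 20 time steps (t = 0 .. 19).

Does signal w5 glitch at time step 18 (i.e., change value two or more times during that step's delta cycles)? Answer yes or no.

yes

t0.Δ0 w0=0 w7=0 w5=0 w2=0 w1=0 w6=0 w3=0 clk=0 w4=0
t0.Δ1 w0=0 w7=0 w5=0 w2=0 w1=0 w6=0 w3=0 clk=1 w4=0
t0.Δ2 w0=0 w7=0 w5=0 w2=0 w1=1 w6=1 w3=0 clk=1 w4=0
t0.Δ3 w0=0 w7=1 w5=1 w2=0 w1=1 w6=1 w3=1 clk=1 w4=0
t0.Δ4 w0=1 w7=1 w5=1 w2=0 w1=1 w6=1 w3=1 clk=1 w4=0
t1.Δ0 w0=1 w7=1 w5=1 w2=0 w1=1 w6=1 w3=1 clk=1 w4=0
t1.Δ1 w0=1 w7=1 w5=1 w2=0 w1=1 w6=1 w3=1 clk=0 w4=0
t2.Δ0 w0=1 w7=1 w5=1 w2=0 w1=1 w6=1 w3=1 clk=0 w4=0
t2.Δ1 w0=1 w7=1 w5=1 w2=0 w1=1 w6=1 w3=1 clk=1 w4=0
t2.Δ2 w0=1 w7=1 w5=1 w2=0 w1=0 w6=1 w3=1 clk=1 w4=0
t2.Δ3 w0=1 w7=0 w5=1 w2=0 w1=0 w6=1 w3=1 clk=1 w4=0
t2.Δ4 w0=0 w7=0 w5=1 w2=0 w1=0 w6=1 w3=1 clk=1 w4=0
t3.Δ0 w0=0 w7=0 w5=1 w2=0 w1=0 w6=1 w3=1 clk=1 w4=0
t3.Δ1 w0=0 w7=0 w5=1 w2=0 w1=0 w6=1 w3=1 clk=0 w4=0
t4.Δ0 w0=0 w7=0 w5=1 w2=0 w1=0 w6=1 w3=1 clk=0 w4=0
t4.Δ1 w0=0 w7=0 w5=1 w2=0 w1=0 w6=1 w3=1 clk=1 w4=0
t4.Δ2 w0=0 w7=0 w5=1 w2=0 w1=1 w6=1 w3=1 clk=1 w4=0
t4.Δ3 w0=0 w7=1 w5=1 w2=0 w1=1 w6=1 w3=1 clk=1 w4=0
t4.Δ4 w0=1 w7=1 w5=1 w2=0 w1=1 w6=1 w3=1 clk=1 w4=0
t5.Δ0 w0=1 w7=1 w5=1 w2=0 w1=1 w6=1 w3=1 clk=1 w4=0
t5.Δ1 w0=1 w7=1 w5=1 w2=1 w1=1 w6=1 w3=1 clk=0 w4=0
t5.Δ2 w0=1 w7=1 w5=0 w2=1 w1=1 w6=1 w3=1 clk=0 w4=0
t5.Δ3 w0=1 w7=0 w5=0 w2=1 w1=1 w6=1 w3=1 clk=0 w4=0
t5.Δ4 w0=0 w7=0 w5=0 w2=1 w1=1 w6=1 w3=1 clk=0 w4=0
t6.Δ0 w0=0 w7=0 w5=0 w2=1 w1=1 w6=1 w3=1 clk=0 w4=0
t6.Δ1 w0=0 w7=0 w5=0 w2=1 w1=1 w6=1 w3=1 clk=1 w4=0
t6.Δ2 w0=0 w7=0 w5=0 w2=1 w1=0 w6=0 w3=1 clk=1 w4=0
t6.Δ3 w0=0 w7=1 w5=1 w2=1 w1=0 w6=0 w3=0 clk=1 w4=0
t6.Δ4 w0=1 w7=1 w5=1 w2=1 w1=0 w6=0 w3=1 clk=1 w4=0
t6.Δ5 w0=1 w7=0 w5=1 w2=1 w1=0 w6=0 w3=1 clk=1 w4=0
t6.Δ6 w0=0 w7=0 w5=1 w2=1 w1=0 w6=0 w3=1 clk=1 w4=0
t7.Δ0 w0=0 w7=0 w5=1 w2=1 w1=0 w6=0 w3=1 clk=1 w4=0
t7.Δ1 w0=0 w7=0 w5=1 w2=0 w1=0 w6=0 w3=1 clk=0 w4=0
t7.Δ2 w0=0 w7=0 w5=0 w2=0 w1=0 w6=0 w3=1 clk=0 w4=0
t7.Δ3 w0=0 w7=1 w5=0 w2=0 w1=0 w6=0 w3=0 clk=0 w4=0
t7.Δ4 w0=1 w7=0 w5=0 w2=0 w1=0 w6=0 w3=0 clk=0 w4=0
t7.Δ5 w0=0 w7=0 w5=0 w2=0 w1=0 w6=0 w3=0 clk=0 w4=0
t8.Δ0 w0=0 w7=0 w5=0 w2=0 w1=0 w6=0 w3=0 clk=0 w4=0
t8.Δ1 w0=0 w7=0 w5=0 w2=1 w1=0 w6=0 w3=0 clk=1 w4=0
t8.Δ2 w0=0 w7=0 w5=1 w2=1 w1=1 w6=0 w3=0 clk=1 w4=0
t8.Δ3 w0=0 w7=0 w5=1 w2=1 w1=1 w6=0 w3=1 clk=1 w4=0
t8.Δ4 w0=0 w7=1 w5=1 w2=1 w1=1 w6=0 w3=1 clk=1 w4=0
t8.Δ5 w0=1 w7=1 w5=1 w2=1 w1=1 w6=0 w3=1 clk=1 w4=0
t9.Δ0 w0=1 w7=1 w5=1 w2=1 w1=1 w6=0 w3=1 clk=1 w4=0
t9.Δ1 w0=1 w7=1 w5=1 w2=1 w1=1 w6=0 w3=1 clk=0 w4=0
t10.Δ0 w0=1 w7=1 w5=1 w2=1 w1=1 w6=0 w3=1 clk=0 w4=0
t10.Δ1 w0=1 w7=1 w5=1 w2=0 w1=1 w6=0 w3=1 clk=1 w4=0
t10.Δ2 w0=1 w7=1 w5=0 w2=0 w1=0 w6=1 w3=1 clk=1 w4=0
t10.Δ3 w0=1 w7=1 w5=1 w2=0 w1=0 w6=1 w3=1 clk=1 w4=0
t10.Δ4 w0=1 w7=0 w5=1 w2=0 w1=0 w6=1 w3=1 clk=1 w4=0
t10.Δ5 w0=0 w7=0 w5=1 w2=0 w1=0 w6=1 w3=1 clk=1 w4=0
t11.Δ0 w0=0 w7=0 w5=1 w2=0 w1=0 w6=1 w3=1 clk=1 w4=0
t11.Δ1 w0=0 w7=0 w5=1 w2=0 w1=0 w6=1 w3=1 clk=0 w4=0
t12.Δ0 w0=0 w7=0 w5=1 w2=0 w1=0 w6=1 w3=1 clk=0 w4=0
t12.Δ1 w0=0 w7=0 w5=1 w2=0 w1=0 w6=1 w3=1 clk=1 w4=0
t12.Δ2 w0=0 w7=0 w5=1 w2=0 w1=1 w6=1 w3=1 clk=1 w4=0
t12.Δ3 w0=0 w7=1 w5=1 w2=0 w1=1 w6=1 w3=1 clk=1 w4=0
t12.Δ4 w0=1 w7=1 w5=1 w2=0 w1=1 w6=1 w3=1 clk=1 w4=0
t13.Δ0 w0=1 w7=1 w5=1 w2=0 w1=1 w6=1 w3=1 clk=1 w4=0
t13.Δ1 w0=1 w7=1 w5=1 w2=1 w1=1 w6=1 w3=1 clk=0 w4=0
t13.Δ2 w0=1 w7=1 w5=0 w2=1 w1=1 w6=1 w3=1 clk=0 w4=0
t13.Δ3 w0=1 w7=0 w5=0 w2=1 w1=1 w6=1 w3=1 clk=0 w4=0
t13.Δ4 w0=0 w7=0 w5=0 w2=1 w1=1 w6=1 w3=1 clk=0 w4=0
t14.Δ0 w0=0 w7=0 w5=0 w2=1 w1=1 w6=1 w3=1 clk=0 w4=0
t14.Δ1 w0=0 w7=0 w5=0 w2=1 w1=1 w6=1 w3=1 clk=1 w4=0
t14.Δ2 w0=0 w7=0 w5=0 w2=1 w1=0 w6=0 w3=1 clk=1 w4=0
t14.Δ3 w0=0 w7=1 w5=1 w2=1 w1=0 w6=0 w3=0 clk=1 w4=0
t14.Δ4 w0=1 w7=1 w5=1 w2=1 w1=0 w6=0 w3=1 clk=1 w4=0
t14.Δ5 w0=1 w7=0 w5=1 w2=1 w1=0 w6=0 w3=1 clk=1 w4=0
t14.Δ6 w0=0 w7=0 w5=1 w2=1 w1=0 w6=0 w3=1 clk=1 w4=0
t15.Δ0 w0=0 w7=0 w5=1 w2=1 w1=0 w6=0 w3=1 clk=1 w4=0
t15.Δ1 w0=0 w7=0 w5=1 w2=0 w1=0 w6=0 w3=1 clk=0 w4=0
t15.Δ2 w0=0 w7=0 w5=0 w2=0 w1=0 w6=0 w3=1 clk=0 w4=0
t15.Δ3 w0=0 w7=1 w5=0 w2=0 w1=0 w6=0 w3=0 clk=0 w4=0
t15.Δ4 w0=1 w7=0 w5=0 w2=0 w1=0 w6=0 w3=0 clk=0 w4=0
t15.Δ5 w0=0 w7=0 w5=0 w2=0 w1=0 w6=0 w3=0 clk=0 w4=0
t16.Δ0 w0=0 w7=0 w5=0 w2=0 w1=0 w6=0 w3=0 clk=0 w4=0
t16.Δ1 w0=0 w7=0 w5=0 w2=1 w1=0 w6=0 w3=0 clk=1 w4=0
t16.Δ2 w0=0 w7=0 w5=1 w2=1 w1=1 w6=0 w3=0 clk=1 w4=0
t16.Δ3 w0=0 w7=0 w5=1 w2=1 w1=1 w6=0 w3=1 clk=1 w4=0
t16.Δ4 w0=0 w7=1 w5=1 w2=1 w1=1 w6=0 w3=1 clk=1 w4=0
t16.Δ5 w0=1 w7=1 w5=1 w2=1 w1=1 w6=0 w3=1 clk=1 w4=0
t17.Δ0 w0=1 w7=1 w5=1 w2=1 w1=1 w6=0 w3=1 clk=1 w4=0
t17.Δ1 w0=1 w7=1 w5=1 w2=1 w1=1 w6=0 w3=1 clk=0 w4=0
t18.Δ0 w0=1 w7=1 w5=1 w2=1 w1=1 w6=0 w3=1 clk=0 w4=0
t18.Δ1 w0=1 w7=1 w5=1 w2=0 w1=1 w6=0 w3=1 clk=1 w4=0
t18.Δ2 w0=1 w7=1 w5=0 w2=0 w1=0 w6=1 w3=1 clk=1 w4=0
t18.Δ3 w0=1 w7=1 w5=1 w2=0 w1=0 w6=1 w3=1 clk=1 w4=0
t18.Δ4 w0=1 w7=0 w5=1 w2=0 w1=0 w6=1 w3=1 clk=1 w4=0
t18.Δ5 w0=0 w7=0 w5=1 w2=0 w1=0 w6=1 w3=1 clk=1 w4=0
t19.Δ0 w0=0 w7=0 w5=1 w2=0 w1=0 w6=1 w3=1 clk=1 w4=0
t19.Δ1 w0=0 w7=0 w5=1 w2=0 w1=0 w6=1 w3=1 clk=0 w4=0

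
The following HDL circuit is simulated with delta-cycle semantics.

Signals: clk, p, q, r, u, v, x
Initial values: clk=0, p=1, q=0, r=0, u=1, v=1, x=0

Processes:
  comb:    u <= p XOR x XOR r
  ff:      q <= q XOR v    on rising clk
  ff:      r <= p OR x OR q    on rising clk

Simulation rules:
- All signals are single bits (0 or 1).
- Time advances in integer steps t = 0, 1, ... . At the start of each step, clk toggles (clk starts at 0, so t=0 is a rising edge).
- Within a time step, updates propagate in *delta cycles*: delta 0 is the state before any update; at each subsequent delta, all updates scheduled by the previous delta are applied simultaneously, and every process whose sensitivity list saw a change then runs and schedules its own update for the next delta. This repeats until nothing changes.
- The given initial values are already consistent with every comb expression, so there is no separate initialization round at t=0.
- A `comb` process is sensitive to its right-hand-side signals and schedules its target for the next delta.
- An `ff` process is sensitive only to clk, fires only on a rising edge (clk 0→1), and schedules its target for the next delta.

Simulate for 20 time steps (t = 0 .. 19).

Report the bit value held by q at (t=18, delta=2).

0

t=0 Δ0: q=0 u=1 x=0 clk=0 v=1 p=1 r=0
  Δ1: clk:0→1
  Δ2: q:0→1, r:0→1
  Δ3: u:1→0
  (3Δ to stable)
t=1 Δ0: q=1 u=0 x=0 clk=1 v=1 p=1 r=1
  Δ1: clk:1→0
  (1Δ to stable)
t=2 Δ0: q=1 u=0 x=0 clk=0 v=1 p=1 r=1
  Δ1: clk:0→1
  Δ2: q:1→0
  (2Δ to stable)
t=3 Δ0: q=0 u=0 x=0 clk=1 v=1 p=1 r=1
  Δ1: clk:1→0
  (1Δ to stable)
t=4 Δ0: q=0 u=0 x=0 clk=0 v=1 p=1 r=1
  Δ1: clk:0→1
  Δ2: q:0→1
  (2Δ to stable)
t=5 Δ0: q=1 u=0 x=0 clk=1 v=1 p=1 r=1
  Δ1: clk:1→0
  (1Δ to stable)
t=6 Δ0: q=1 u=0 x=0 clk=0 v=1 p=1 r=1
  Δ1: clk:0→1
  Δ2: q:1→0
  (2Δ to stable)
t=7 Δ0: q=0 u=0 x=0 clk=1 v=1 p=1 r=1
  Δ1: clk:1→0
  (1Δ to stable)
t=8 Δ0: q=0 u=0 x=0 clk=0 v=1 p=1 r=1
  Δ1: clk:0→1
  Δ2: q:0→1
  (2Δ to stable)
t=9 Δ0: q=1 u=0 x=0 clk=1 v=1 p=1 r=1
  Δ1: clk:1→0
  (1Δ to stable)
t=10 Δ0: q=1 u=0 x=0 clk=0 v=1 p=1 r=1
  Δ1: clk:0→1
  Δ2: q:1→0
  (2Δ to stable)
t=11 Δ0: q=0 u=0 x=0 clk=1 v=1 p=1 r=1
  Δ1: clk:1→0
  (1Δ to stable)
t=12 Δ0: q=0 u=0 x=0 clk=0 v=1 p=1 r=1
  Δ1: clk:0→1
  Δ2: q:0→1
  (2Δ to stable)
t=13 Δ0: q=1 u=0 x=0 clk=1 v=1 p=1 r=1
  Δ1: clk:1→0
  (1Δ to stable)
t=14 Δ0: q=1 u=0 x=0 clk=0 v=1 p=1 r=1
  Δ1: clk:0→1
  Δ2: q:1→0
  (2Δ to stable)
t=15 Δ0: q=0 u=0 x=0 clk=1 v=1 p=1 r=1
  Δ1: clk:1→0
  (1Δ to stable)
t=16 Δ0: q=0 u=0 x=0 clk=0 v=1 p=1 r=1
  Δ1: clk:0→1
  Δ2: q:0→1
  (2Δ to stable)
t=17 Δ0: q=1 u=0 x=0 clk=1 v=1 p=1 r=1
  Δ1: clk:1→0
  (1Δ to stable)
t=18 Δ0: q=1 u=0 x=0 clk=0 v=1 p=1 r=1
  Δ1: clk:0→1
  Δ2: q:1→0
  (2Δ to stable)
t=19 Δ0: q=0 u=0 x=0 clk=1 v=1 p=1 r=1
  Δ1: clk:1→0
  (1Δ to stable)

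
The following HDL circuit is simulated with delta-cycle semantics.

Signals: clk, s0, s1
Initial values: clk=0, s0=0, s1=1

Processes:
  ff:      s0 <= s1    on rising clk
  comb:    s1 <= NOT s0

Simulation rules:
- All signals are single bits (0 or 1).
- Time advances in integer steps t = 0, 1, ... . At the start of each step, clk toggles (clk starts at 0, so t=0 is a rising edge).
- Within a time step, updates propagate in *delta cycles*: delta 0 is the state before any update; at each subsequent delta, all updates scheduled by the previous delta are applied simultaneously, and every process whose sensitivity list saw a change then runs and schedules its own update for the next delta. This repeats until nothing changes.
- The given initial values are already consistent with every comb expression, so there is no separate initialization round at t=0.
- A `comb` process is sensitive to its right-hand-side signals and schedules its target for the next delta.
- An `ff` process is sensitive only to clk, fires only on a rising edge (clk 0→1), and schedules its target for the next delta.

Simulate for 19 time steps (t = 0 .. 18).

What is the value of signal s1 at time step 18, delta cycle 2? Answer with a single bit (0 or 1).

0

t=0 Δ0: clk=0 s1=1 s0=0
  Δ1: clk:0→1
  Δ2: s0:0→1
  Δ3: s1:1→0
  (3Δ to stable)
t=1 Δ0: clk=1 s1=0 s0=1
  Δ1: clk:1→0
  (1Δ to stable)
t=2 Δ0: clk=0 s1=0 s0=1
  Δ1: clk:0→1
  Δ2: s0:1→0
  Δ3: s1:0→1
  (3Δ to stable)
t=3 Δ0: clk=1 s1=1 s0=0
  Δ1: clk:1→0
  (1Δ to stable)
t=4 Δ0: clk=0 s1=1 s0=0
  Δ1: clk:0→1
  Δ2: s0:0→1
  Δ3: s1:1→0
  (3Δ to stable)
t=5 Δ0: clk=1 s1=0 s0=1
  Δ1: clk:1→0
  (1Δ to stable)
t=6 Δ0: clk=0 s1=0 s0=1
  Δ1: clk:0→1
  Δ2: s0:1→0
  Δ3: s1:0→1
  (3Δ to stable)
t=7 Δ0: clk=1 s1=1 s0=0
  Δ1: clk:1→0
  (1Δ to stable)
t=8 Δ0: clk=0 s1=1 s0=0
  Δ1: clk:0→1
  Δ2: s0:0→1
  Δ3: s1:1→0
  (3Δ to stable)
t=9 Δ0: clk=1 s1=0 s0=1
  Δ1: clk:1→0
  (1Δ to stable)
t=10 Δ0: clk=0 s1=0 s0=1
  Δ1: clk:0→1
  Δ2: s0:1→0
  Δ3: s1:0→1
  (3Δ to stable)
t=11 Δ0: clk=1 s1=1 s0=0
  Δ1: clk:1→0
  (1Δ to stable)
t=12 Δ0: clk=0 s1=1 s0=0
  Δ1: clk:0→1
  Δ2: s0:0→1
  Δ3: s1:1→0
  (3Δ to stable)
t=13 Δ0: clk=1 s1=0 s0=1
  Δ1: clk:1→0
  (1Δ to stable)
t=14 Δ0: clk=0 s1=0 s0=1
  Δ1: clk:0→1
  Δ2: s0:1→0
  Δ3: s1:0→1
  (3Δ to stable)
t=15 Δ0: clk=1 s1=1 s0=0
  Δ1: clk:1→0
  (1Δ to stable)
t=16 Δ0: clk=0 s1=1 s0=0
  Δ1: clk:0→1
  Δ2: s0:0→1
  Δ3: s1:1→0
  (3Δ to stable)
t=17 Δ0: clk=1 s1=0 s0=1
  Δ1: clk:1→0
  (1Δ to stable)
t=18 Δ0: clk=0 s1=0 s0=1
  Δ1: clk:0→1
  Δ2: s0:1→0
  Δ3: s1:0→1
  (3Δ to stable)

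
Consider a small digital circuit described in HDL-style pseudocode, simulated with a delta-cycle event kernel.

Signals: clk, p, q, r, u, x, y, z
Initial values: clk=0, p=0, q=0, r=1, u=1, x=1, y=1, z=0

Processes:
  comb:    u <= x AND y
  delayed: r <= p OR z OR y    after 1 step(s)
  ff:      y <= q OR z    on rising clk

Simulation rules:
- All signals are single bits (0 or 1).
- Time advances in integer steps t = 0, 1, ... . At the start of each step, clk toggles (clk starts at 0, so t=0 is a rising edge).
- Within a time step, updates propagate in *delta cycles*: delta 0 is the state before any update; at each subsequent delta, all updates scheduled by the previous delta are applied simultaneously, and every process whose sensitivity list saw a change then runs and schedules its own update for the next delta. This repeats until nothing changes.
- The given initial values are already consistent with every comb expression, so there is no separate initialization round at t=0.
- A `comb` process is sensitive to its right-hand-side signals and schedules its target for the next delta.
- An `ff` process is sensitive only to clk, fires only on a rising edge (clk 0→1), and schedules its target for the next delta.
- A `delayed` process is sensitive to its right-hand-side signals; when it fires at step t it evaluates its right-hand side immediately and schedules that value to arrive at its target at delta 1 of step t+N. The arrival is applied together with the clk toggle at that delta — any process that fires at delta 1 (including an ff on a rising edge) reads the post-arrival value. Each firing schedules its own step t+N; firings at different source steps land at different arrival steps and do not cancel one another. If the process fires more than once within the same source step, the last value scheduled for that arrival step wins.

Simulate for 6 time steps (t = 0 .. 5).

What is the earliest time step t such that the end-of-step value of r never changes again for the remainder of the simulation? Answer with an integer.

[bits: z,x,y,u,p,q,clk,r]
t=0: Δ0=01110001 Δ1=01110011 Δ2=01010011 Δ3=01000011 | 3Δ
t=1: Δ0=01000011 Δ1=01000000 | 1Δ
t=2: Δ0=01000000 Δ1=01000010 | 1Δ
t=3: Δ0=01000010 Δ1=01000000 | 1Δ
t=4: Δ0=01000000 Δ1=01000010 | 1Δ
t=5: Δ0=01000010 Δ1=01000000 | 1Δ

1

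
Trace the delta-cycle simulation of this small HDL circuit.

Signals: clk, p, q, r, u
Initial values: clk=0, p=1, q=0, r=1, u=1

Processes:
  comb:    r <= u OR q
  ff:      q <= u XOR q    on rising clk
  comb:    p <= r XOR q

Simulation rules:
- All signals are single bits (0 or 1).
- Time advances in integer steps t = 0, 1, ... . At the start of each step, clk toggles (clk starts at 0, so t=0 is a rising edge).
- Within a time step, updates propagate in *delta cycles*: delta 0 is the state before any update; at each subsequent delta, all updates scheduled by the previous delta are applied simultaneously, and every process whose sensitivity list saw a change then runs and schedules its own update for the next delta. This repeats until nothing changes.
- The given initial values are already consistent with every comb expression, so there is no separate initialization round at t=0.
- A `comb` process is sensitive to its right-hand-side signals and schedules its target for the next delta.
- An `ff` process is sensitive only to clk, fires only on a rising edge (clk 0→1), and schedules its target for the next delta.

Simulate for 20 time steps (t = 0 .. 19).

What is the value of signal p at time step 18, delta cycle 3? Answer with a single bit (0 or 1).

t0.Δ0 q=0 p=1 clk=0 r=1 u=1
t0.Δ1 q=0 p=1 clk=1 r=1 u=1
t0.Δ2 q=1 p=1 clk=1 r=1 u=1
t0.Δ3 q=1 p=0 clk=1 r=1 u=1
t1.Δ0 q=1 p=0 clk=1 r=1 u=1
t1.Δ1 q=1 p=0 clk=0 r=1 u=1
t2.Δ0 q=1 p=0 clk=0 r=1 u=1
t2.Δ1 q=1 p=0 clk=1 r=1 u=1
t2.Δ2 q=0 p=0 clk=1 r=1 u=1
t2.Δ3 q=0 p=1 clk=1 r=1 u=1
t3.Δ0 q=0 p=1 clk=1 r=1 u=1
t3.Δ1 q=0 p=1 clk=0 r=1 u=1
t4.Δ0 q=0 p=1 clk=0 r=1 u=1
t4.Δ1 q=0 p=1 clk=1 r=1 u=1
t4.Δ2 q=1 p=1 clk=1 r=1 u=1
t4.Δ3 q=1 p=0 clk=1 r=1 u=1
t5.Δ0 q=1 p=0 clk=1 r=1 u=1
t5.Δ1 q=1 p=0 clk=0 r=1 u=1
t6.Δ0 q=1 p=0 clk=0 r=1 u=1
t6.Δ1 q=1 p=0 clk=1 r=1 u=1
t6.Δ2 q=0 p=0 clk=1 r=1 u=1
t6.Δ3 q=0 p=1 clk=1 r=1 u=1
t7.Δ0 q=0 p=1 clk=1 r=1 u=1
t7.Δ1 q=0 p=1 clk=0 r=1 u=1
t8.Δ0 q=0 p=1 clk=0 r=1 u=1
t8.Δ1 q=0 p=1 clk=1 r=1 u=1
t8.Δ2 q=1 p=1 clk=1 r=1 u=1
t8.Δ3 q=1 p=0 clk=1 r=1 u=1
t9.Δ0 q=1 p=0 clk=1 r=1 u=1
t9.Δ1 q=1 p=0 clk=0 r=1 u=1
t10.Δ0 q=1 p=0 clk=0 r=1 u=1
t10.Δ1 q=1 p=0 clk=1 r=1 u=1
t10.Δ2 q=0 p=0 clk=1 r=1 u=1
t10.Δ3 q=0 p=1 clk=1 r=1 u=1
t11.Δ0 q=0 p=1 clk=1 r=1 u=1
t11.Δ1 q=0 p=1 clk=0 r=1 u=1
t12.Δ0 q=0 p=1 clk=0 r=1 u=1
t12.Δ1 q=0 p=1 clk=1 r=1 u=1
t12.Δ2 q=1 p=1 clk=1 r=1 u=1
t12.Δ3 q=1 p=0 clk=1 r=1 u=1
t13.Δ0 q=1 p=0 clk=1 r=1 u=1
t13.Δ1 q=1 p=0 clk=0 r=1 u=1
t14.Δ0 q=1 p=0 clk=0 r=1 u=1
t14.Δ1 q=1 p=0 clk=1 r=1 u=1
t14.Δ2 q=0 p=0 clk=1 r=1 u=1
t14.Δ3 q=0 p=1 clk=1 r=1 u=1
t15.Δ0 q=0 p=1 clk=1 r=1 u=1
t15.Δ1 q=0 p=1 clk=0 r=1 u=1
t16.Δ0 q=0 p=1 clk=0 r=1 u=1
t16.Δ1 q=0 p=1 clk=1 r=1 u=1
t16.Δ2 q=1 p=1 clk=1 r=1 u=1
t16.Δ3 q=1 p=0 clk=1 r=1 u=1
t17.Δ0 q=1 p=0 clk=1 r=1 u=1
t17.Δ1 q=1 p=0 clk=0 r=1 u=1
t18.Δ0 q=1 p=0 clk=0 r=1 u=1
t18.Δ1 q=1 p=0 clk=1 r=1 u=1
t18.Δ2 q=0 p=0 clk=1 r=1 u=1
t18.Δ3 q=0 p=1 clk=1 r=1 u=1
t19.Δ0 q=0 p=1 clk=1 r=1 u=1
t19.Δ1 q=0 p=1 clk=0 r=1 u=1

1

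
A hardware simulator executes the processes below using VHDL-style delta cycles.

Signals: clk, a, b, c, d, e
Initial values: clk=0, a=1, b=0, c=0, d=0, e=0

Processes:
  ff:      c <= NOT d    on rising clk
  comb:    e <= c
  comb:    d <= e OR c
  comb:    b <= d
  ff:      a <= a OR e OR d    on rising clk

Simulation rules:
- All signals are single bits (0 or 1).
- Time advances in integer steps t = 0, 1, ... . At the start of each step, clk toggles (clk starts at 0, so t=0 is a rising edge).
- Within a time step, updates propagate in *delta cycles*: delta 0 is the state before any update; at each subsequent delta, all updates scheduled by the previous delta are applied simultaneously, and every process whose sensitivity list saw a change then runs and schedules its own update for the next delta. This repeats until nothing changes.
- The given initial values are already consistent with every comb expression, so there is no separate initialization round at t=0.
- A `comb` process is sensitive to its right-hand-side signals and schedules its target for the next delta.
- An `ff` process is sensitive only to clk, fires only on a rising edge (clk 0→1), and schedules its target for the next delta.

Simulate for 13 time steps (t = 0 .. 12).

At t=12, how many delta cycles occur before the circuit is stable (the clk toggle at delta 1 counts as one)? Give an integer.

4

[bits: clk,e,c,a,b,d]
t=0: Δ0=000100 Δ1=100100 Δ2=101100 Δ3=111101 Δ4=111111 | 4Δ
t=1: Δ0=111111 Δ1=011111 | 1Δ
t=2: Δ0=011111 Δ1=111111 Δ2=110111 Δ3=100111 Δ4=100110 Δ5=100100 | 5Δ
t=3: Δ0=100100 Δ1=000100 | 1Δ
t=4: Δ0=000100 Δ1=100100 Δ2=101100 Δ3=111101 Δ4=111111 | 4Δ
t=5: Δ0=111111 Δ1=011111 | 1Δ
t=6: Δ0=011111 Δ1=111111 Δ2=110111 Δ3=100111 Δ4=100110 Δ5=100100 | 5Δ
t=7: Δ0=100100 Δ1=000100 | 1Δ
t=8: Δ0=000100 Δ1=100100 Δ2=101100 Δ3=111101 Δ4=111111 | 4Δ
t=9: Δ0=111111 Δ1=011111 | 1Δ
t=10: Δ0=011111 Δ1=111111 Δ2=110111 Δ3=100111 Δ4=100110 Δ5=100100 | 5Δ
t=11: Δ0=100100 Δ1=000100 | 1Δ
t=12: Δ0=000100 Δ1=100100 Δ2=101100 Δ3=111101 Δ4=111111 | 4Δ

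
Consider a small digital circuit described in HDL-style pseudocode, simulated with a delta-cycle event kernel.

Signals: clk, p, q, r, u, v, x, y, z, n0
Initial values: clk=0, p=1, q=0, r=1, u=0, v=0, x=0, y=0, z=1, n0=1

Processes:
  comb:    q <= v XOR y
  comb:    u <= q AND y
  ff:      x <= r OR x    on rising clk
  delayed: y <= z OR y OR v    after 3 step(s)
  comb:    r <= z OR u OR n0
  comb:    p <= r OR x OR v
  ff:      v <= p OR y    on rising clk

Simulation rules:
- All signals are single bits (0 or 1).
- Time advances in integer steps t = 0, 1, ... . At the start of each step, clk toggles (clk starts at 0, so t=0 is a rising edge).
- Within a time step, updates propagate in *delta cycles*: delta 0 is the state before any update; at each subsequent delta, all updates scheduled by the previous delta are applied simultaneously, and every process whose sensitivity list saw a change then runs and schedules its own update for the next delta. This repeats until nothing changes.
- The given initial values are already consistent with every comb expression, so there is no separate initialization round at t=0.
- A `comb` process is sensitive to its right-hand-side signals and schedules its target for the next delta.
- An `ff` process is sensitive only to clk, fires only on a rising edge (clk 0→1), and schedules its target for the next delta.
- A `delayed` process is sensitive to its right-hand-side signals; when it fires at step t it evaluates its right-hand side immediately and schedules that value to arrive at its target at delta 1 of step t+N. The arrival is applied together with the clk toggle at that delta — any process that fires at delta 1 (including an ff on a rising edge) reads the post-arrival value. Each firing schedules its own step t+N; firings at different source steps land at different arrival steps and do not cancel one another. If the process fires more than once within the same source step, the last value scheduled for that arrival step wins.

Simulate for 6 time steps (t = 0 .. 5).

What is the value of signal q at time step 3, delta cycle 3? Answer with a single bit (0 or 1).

0

t=0 Δ0: p=1 clk=0 z=1 x=0 r=1 y=0 q=0 u=0 n0=1 v=0
  Δ1: clk:0→1
  Δ2: x:0→1, v:0→1
  Δ3: q:0→1
  (3Δ to stable)
t=1 Δ0: p=1 clk=1 z=1 x=1 r=1 y=0 q=1 u=0 n0=1 v=1
  Δ1: clk:1→0
  (1Δ to stable)
t=2 Δ0: p=1 clk=0 z=1 x=1 r=1 y=0 q=1 u=0 n0=1 v=1
  Δ1: clk:0→1
  (1Δ to stable)
t=3 Δ0: p=1 clk=1 z=1 x=1 r=1 y=0 q=1 u=0 n0=1 v=1
  Δ1: clk:1→0, y:0→1
  Δ2: q:1→0, u:0→1
  Δ3: u:1→0
  (3Δ to stable)
t=4 Δ0: p=1 clk=0 z=1 x=1 r=1 y=1 q=0 u=0 n0=1 v=1
  Δ1: clk:0→1
  (1Δ to stable)
t=5 Δ0: p=1 clk=1 z=1 x=1 r=1 y=1 q=0 u=0 n0=1 v=1
  Δ1: clk:1→0
  (1Δ to stable)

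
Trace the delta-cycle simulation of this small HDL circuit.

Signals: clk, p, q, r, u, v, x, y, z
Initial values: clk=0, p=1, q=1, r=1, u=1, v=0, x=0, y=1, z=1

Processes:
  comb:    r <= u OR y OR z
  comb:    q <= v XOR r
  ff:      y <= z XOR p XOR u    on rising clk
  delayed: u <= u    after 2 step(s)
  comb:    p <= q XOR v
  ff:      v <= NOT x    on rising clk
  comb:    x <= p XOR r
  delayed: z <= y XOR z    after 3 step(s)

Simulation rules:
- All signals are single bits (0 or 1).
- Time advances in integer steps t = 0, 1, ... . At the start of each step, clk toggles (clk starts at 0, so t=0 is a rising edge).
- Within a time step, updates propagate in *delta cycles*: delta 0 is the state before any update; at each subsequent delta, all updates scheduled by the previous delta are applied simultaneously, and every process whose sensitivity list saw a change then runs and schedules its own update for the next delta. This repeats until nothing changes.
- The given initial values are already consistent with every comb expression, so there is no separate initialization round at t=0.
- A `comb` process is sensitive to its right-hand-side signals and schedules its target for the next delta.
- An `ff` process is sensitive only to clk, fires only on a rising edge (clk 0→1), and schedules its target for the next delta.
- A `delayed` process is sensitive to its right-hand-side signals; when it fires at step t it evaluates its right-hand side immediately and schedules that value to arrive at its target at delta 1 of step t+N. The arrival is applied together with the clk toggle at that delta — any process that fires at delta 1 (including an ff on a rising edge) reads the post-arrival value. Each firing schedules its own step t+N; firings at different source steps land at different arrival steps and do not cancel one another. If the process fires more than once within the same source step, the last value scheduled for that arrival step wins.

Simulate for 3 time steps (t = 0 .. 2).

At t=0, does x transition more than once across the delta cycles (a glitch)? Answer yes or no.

yes

t=0 Δ0: q=1 z=1 clk=0 u=1 v=0 x=0 y=1 r=1 p=1
  Δ1: clk:0→1
  Δ2: v:0→1
  Δ3: q:1→0, p:1→0
  Δ4: x:0→1, p:0→1
  Δ5: x:1→0
  (5Δ to stable)
t=1 Δ0: q=0 z=1 clk=1 u=1 v=1 x=0 y=1 r=1 p=1
  Δ1: clk:1→0
  (1Δ to stable)
t=2 Δ0: q=0 z=1 clk=0 u=1 v=1 x=0 y=1 r=1 p=1
  Δ1: clk:0→1
  (1Δ to stable)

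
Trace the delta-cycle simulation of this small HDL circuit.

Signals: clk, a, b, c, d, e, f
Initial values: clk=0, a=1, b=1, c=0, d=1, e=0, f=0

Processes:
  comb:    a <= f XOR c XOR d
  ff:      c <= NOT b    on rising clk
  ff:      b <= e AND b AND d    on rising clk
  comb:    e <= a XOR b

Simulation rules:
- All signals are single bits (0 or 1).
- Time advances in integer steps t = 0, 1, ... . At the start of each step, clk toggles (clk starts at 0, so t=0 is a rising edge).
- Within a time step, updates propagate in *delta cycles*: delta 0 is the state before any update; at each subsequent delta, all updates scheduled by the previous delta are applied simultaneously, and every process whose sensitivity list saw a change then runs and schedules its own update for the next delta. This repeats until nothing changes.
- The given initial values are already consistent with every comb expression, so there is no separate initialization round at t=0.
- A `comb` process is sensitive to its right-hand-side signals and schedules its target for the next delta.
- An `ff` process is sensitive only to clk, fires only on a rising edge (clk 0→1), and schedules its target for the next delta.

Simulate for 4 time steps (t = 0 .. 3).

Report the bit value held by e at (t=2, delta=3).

1

[bits: f,clk,b,e,a,c,d]
t=0: Δ0=0010101 Δ1=0110101 Δ2=0100101 Δ3=0101101 | 3Δ
t=1: Δ0=0101101 Δ1=0001101 | 1Δ
t=2: Δ0=0001101 Δ1=0101101 Δ2=0101111 Δ3=0101011 Δ4=0100011 | 4Δ
t=3: Δ0=0100011 Δ1=0000011 | 1Δ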